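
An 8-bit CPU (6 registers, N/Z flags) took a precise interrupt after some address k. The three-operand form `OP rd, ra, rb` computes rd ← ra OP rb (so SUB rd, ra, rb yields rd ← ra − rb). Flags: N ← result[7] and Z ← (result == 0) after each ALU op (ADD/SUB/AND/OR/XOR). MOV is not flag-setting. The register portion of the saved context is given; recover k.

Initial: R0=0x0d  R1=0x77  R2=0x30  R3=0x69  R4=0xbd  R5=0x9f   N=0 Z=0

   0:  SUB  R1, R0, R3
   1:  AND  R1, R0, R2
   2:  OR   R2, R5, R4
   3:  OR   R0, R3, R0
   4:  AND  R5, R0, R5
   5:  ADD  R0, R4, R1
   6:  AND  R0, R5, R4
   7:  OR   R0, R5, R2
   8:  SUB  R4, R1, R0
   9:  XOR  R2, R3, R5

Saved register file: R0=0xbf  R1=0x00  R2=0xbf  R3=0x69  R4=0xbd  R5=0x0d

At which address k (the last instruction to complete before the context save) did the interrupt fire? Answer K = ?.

after  0: R0=0x0d R1=0xa4 R2=0x30 R3=0x69 R4=0xbd R5=0x9f  N=1 Z=0
after  1: R0=0x0d R1=0x00 R2=0x30 R3=0x69 R4=0xbd R5=0x9f  N=0 Z=1
after  2: R0=0x0d R1=0x00 R2=0xbf R3=0x69 R4=0xbd R5=0x9f  N=1 Z=0
after  3: R0=0x6d R1=0x00 R2=0xbf R3=0x69 R4=0xbd R5=0x9f  N=0 Z=0
after  4: R0=0x6d R1=0x00 R2=0xbf R3=0x69 R4=0xbd R5=0x0d  N=0 Z=0
after  5: R0=0xbd R1=0x00 R2=0xbf R3=0x69 R4=0xbd R5=0x0d  N=1 Z=0
after  6: R0=0x0d R1=0x00 R2=0xbf R3=0x69 R4=0xbd R5=0x0d  N=0 Z=0
after  7: R0=0xbf R1=0x00 R2=0xbf R3=0x69 R4=0xbd R5=0x0d  N=1 Z=0
-- IRQ taken; context saved, return-PC = 8 --

K = 7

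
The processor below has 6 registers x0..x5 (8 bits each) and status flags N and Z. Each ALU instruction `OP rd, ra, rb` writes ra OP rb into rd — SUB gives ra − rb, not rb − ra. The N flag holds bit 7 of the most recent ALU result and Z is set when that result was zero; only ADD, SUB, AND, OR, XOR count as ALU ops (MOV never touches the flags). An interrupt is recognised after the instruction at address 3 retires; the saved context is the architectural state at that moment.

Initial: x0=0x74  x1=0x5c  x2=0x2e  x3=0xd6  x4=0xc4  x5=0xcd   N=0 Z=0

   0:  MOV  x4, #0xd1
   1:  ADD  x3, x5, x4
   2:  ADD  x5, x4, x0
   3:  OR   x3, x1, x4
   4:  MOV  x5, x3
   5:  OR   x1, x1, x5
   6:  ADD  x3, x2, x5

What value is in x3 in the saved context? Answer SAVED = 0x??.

after  0: x0=0x74 x1=0x5c x2=0x2e x3=0xd6 x4=0xd1 x5=0xcd  N=0 Z=0
after  1: x0=0x74 x1=0x5c x2=0x2e x3=0x9e x4=0xd1 x5=0xcd  N=1 Z=0
after  2: x0=0x74 x1=0x5c x2=0x2e x3=0x9e x4=0xd1 x5=0x45  N=0 Z=0
after  3: x0=0x74 x1=0x5c x2=0x2e x3=0xdd x4=0xd1 x5=0x45  N=1 Z=0
-- IRQ taken; context saved, return-PC = 4 --

SAVED = 0xdd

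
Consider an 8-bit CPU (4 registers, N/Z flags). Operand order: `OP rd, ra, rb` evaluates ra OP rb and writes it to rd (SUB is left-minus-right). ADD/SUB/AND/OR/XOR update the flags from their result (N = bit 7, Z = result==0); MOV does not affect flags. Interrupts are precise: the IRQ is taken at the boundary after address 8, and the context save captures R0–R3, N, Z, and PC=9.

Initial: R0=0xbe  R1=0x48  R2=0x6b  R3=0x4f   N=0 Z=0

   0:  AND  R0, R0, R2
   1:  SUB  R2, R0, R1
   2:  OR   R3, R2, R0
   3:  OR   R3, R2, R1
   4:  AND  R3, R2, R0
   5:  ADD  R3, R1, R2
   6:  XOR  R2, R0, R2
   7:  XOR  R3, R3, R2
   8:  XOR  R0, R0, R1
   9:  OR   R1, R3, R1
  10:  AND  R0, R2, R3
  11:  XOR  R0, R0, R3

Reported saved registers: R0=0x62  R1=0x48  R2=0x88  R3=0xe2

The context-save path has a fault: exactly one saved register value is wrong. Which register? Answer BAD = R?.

BAD = R2

after  0: R0=0x2a R1=0x48 R2=0x6b R3=0x4f  N=0 Z=0
after  1: R0=0x2a R1=0x48 R2=0xe2 R3=0x4f  N=1 Z=0
after  2: R0=0x2a R1=0x48 R2=0xe2 R3=0xea  N=1 Z=0
after  3: R0=0x2a R1=0x48 R2=0xe2 R3=0xea  N=1 Z=0
after  4: R0=0x2a R1=0x48 R2=0xe2 R3=0x22  N=0 Z=0
after  5: R0=0x2a R1=0x48 R2=0xe2 R3=0x2a  N=0 Z=0
after  6: R0=0x2a R1=0x48 R2=0xc8 R3=0x2a  N=1 Z=0
after  7: R0=0x2a R1=0x48 R2=0xc8 R3=0xe2  N=1 Z=0
after  8: R0=0x62 R1=0x48 R2=0xc8 R3=0xe2  N=0 Z=0
-- IRQ taken; context saved, return-PC = 9 --
mismatch: R2: reported 0x88 vs actual 0xc8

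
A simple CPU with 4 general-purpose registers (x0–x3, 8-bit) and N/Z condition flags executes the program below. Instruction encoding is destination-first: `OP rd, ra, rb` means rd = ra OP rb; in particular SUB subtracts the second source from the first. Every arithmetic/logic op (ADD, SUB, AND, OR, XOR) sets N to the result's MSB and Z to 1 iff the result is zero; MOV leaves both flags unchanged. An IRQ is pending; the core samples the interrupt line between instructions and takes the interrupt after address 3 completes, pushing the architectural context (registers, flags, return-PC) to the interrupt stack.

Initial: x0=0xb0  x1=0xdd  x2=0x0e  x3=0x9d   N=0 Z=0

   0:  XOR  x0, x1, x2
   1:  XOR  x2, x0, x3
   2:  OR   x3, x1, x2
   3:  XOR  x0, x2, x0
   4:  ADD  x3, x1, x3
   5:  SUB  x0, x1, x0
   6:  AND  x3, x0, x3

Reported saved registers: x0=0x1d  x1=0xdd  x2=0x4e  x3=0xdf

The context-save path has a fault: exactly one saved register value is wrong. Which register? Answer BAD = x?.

BAD = x0

after  0: x0=0xd3 x1=0xdd x2=0x0e x3=0x9d  N=1 Z=0
after  1: x0=0xd3 x1=0xdd x2=0x4e x3=0x9d  N=0 Z=0
after  2: x0=0xd3 x1=0xdd x2=0x4e x3=0xdf  N=1 Z=0
after  3: x0=0x9d x1=0xdd x2=0x4e x3=0xdf  N=1 Z=0
-- IRQ taken; context saved, return-PC = 4 --
mismatch: x0: reported 0x1d vs actual 0x9d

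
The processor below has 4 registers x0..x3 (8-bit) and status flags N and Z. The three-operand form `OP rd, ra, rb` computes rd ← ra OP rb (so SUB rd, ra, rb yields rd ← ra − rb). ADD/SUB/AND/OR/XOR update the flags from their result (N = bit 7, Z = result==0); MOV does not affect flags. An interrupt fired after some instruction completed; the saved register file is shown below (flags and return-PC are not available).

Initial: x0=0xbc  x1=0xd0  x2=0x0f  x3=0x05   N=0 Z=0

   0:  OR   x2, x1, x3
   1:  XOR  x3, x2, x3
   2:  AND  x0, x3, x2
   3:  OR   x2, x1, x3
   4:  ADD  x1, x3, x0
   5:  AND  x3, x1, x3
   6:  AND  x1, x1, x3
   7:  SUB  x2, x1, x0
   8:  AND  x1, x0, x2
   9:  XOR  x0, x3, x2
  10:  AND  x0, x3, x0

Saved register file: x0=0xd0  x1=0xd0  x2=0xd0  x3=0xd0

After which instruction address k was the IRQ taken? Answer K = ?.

K = 3

after  0: x0=0xbc x1=0xd0 x2=0xd5 x3=0x05  N=1 Z=0
after  1: x0=0xbc x1=0xd0 x2=0xd5 x3=0xd0  N=1 Z=0
after  2: x0=0xd0 x1=0xd0 x2=0xd5 x3=0xd0  N=1 Z=0
after  3: x0=0xd0 x1=0xd0 x2=0xd0 x3=0xd0  N=1 Z=0
-- IRQ taken; context saved, return-PC = 4 --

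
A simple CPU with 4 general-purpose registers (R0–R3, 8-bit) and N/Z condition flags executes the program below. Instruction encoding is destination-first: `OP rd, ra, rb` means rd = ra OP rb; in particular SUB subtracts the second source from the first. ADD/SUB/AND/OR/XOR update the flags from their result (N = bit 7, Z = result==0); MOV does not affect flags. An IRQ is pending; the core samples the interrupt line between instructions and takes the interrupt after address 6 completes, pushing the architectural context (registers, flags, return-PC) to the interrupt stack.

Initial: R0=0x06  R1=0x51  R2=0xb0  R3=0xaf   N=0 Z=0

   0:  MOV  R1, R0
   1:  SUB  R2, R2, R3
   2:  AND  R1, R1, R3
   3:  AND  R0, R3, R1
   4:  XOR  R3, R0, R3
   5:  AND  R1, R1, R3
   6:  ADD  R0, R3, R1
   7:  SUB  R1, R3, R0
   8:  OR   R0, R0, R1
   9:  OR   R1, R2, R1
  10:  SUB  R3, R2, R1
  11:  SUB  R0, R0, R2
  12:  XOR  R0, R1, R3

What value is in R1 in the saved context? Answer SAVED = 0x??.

after  0: R0=0x06 R1=0x06 R2=0xb0 R3=0xaf  N=0 Z=0
after  1: R0=0x06 R1=0x06 R2=0x01 R3=0xaf  N=0 Z=0
after  2: R0=0x06 R1=0x06 R2=0x01 R3=0xaf  N=0 Z=0
after  3: R0=0x06 R1=0x06 R2=0x01 R3=0xaf  N=0 Z=0
after  4: R0=0x06 R1=0x06 R2=0x01 R3=0xa9  N=1 Z=0
after  5: R0=0x06 R1=0x00 R2=0x01 R3=0xa9  N=0 Z=1
after  6: R0=0xa9 R1=0x00 R2=0x01 R3=0xa9  N=1 Z=0
-- IRQ taken; context saved, return-PC = 7 --

SAVED = 0x00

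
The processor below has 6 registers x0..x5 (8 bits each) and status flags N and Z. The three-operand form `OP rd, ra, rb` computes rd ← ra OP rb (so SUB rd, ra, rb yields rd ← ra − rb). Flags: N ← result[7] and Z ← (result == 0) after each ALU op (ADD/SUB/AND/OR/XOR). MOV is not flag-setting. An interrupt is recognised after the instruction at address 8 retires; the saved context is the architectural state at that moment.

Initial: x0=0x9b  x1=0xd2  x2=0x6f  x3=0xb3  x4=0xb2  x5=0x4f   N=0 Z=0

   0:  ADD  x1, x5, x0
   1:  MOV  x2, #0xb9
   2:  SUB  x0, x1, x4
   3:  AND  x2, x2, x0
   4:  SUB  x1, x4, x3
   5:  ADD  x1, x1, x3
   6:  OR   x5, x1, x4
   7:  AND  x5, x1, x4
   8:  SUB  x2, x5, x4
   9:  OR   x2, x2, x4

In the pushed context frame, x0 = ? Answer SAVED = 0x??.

SAVED = 0x38

after  0: x0=0x9b x1=0xea x2=0x6f x3=0xb3 x4=0xb2 x5=0x4f  N=1 Z=0
after  1: x0=0x9b x1=0xea x2=0xb9 x3=0xb3 x4=0xb2 x5=0x4f  N=1 Z=0
after  2: x0=0x38 x1=0xea x2=0xb9 x3=0xb3 x4=0xb2 x5=0x4f  N=0 Z=0
after  3: x0=0x38 x1=0xea x2=0x38 x3=0xb3 x4=0xb2 x5=0x4f  N=0 Z=0
after  4: x0=0x38 x1=0xff x2=0x38 x3=0xb3 x4=0xb2 x5=0x4f  N=1 Z=0
after  5: x0=0x38 x1=0xb2 x2=0x38 x3=0xb3 x4=0xb2 x5=0x4f  N=1 Z=0
after  6: x0=0x38 x1=0xb2 x2=0x38 x3=0xb3 x4=0xb2 x5=0xb2  N=1 Z=0
after  7: x0=0x38 x1=0xb2 x2=0x38 x3=0xb3 x4=0xb2 x5=0xb2  N=1 Z=0
after  8: x0=0x38 x1=0xb2 x2=0x00 x3=0xb3 x4=0xb2 x5=0xb2  N=0 Z=1
-- IRQ taken; context saved, return-PC = 9 --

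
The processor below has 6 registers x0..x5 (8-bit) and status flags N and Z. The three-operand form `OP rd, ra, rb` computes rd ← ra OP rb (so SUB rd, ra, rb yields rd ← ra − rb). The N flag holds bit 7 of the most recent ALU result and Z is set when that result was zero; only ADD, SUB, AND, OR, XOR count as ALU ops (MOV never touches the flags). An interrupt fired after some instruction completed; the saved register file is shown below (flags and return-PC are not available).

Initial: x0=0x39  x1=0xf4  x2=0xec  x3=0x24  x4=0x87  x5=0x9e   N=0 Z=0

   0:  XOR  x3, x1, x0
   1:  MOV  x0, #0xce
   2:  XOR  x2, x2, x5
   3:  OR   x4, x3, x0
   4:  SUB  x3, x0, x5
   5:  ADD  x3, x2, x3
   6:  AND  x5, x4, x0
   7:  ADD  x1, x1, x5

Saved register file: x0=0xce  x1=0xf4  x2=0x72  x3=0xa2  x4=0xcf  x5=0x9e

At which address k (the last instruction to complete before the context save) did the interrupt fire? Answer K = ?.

K = 5

after  0: x0=0x39 x1=0xf4 x2=0xec x3=0xcd x4=0x87 x5=0x9e  N=1 Z=0
after  1: x0=0xce x1=0xf4 x2=0xec x3=0xcd x4=0x87 x5=0x9e  N=1 Z=0
after  2: x0=0xce x1=0xf4 x2=0x72 x3=0xcd x4=0x87 x5=0x9e  N=0 Z=0
after  3: x0=0xce x1=0xf4 x2=0x72 x3=0xcd x4=0xcf x5=0x9e  N=1 Z=0
after  4: x0=0xce x1=0xf4 x2=0x72 x3=0x30 x4=0xcf x5=0x9e  N=0 Z=0
after  5: x0=0xce x1=0xf4 x2=0x72 x3=0xa2 x4=0xcf x5=0x9e  N=1 Z=0
-- IRQ taken; context saved, return-PC = 6 --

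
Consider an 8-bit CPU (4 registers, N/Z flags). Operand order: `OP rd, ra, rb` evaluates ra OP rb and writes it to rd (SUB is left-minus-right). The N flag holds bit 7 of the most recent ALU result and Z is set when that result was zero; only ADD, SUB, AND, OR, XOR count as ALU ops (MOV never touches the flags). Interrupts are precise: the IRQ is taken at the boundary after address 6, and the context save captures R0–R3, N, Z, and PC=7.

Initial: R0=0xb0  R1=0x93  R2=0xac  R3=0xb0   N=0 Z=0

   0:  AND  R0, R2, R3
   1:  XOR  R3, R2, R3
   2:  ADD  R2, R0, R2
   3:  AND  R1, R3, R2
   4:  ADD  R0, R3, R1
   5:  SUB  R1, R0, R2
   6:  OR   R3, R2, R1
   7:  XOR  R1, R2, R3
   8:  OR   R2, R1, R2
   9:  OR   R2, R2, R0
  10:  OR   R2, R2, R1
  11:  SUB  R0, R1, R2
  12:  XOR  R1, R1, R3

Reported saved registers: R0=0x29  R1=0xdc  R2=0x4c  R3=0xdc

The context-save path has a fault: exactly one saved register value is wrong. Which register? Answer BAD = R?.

after  0: R0=0xa0 R1=0x93 R2=0xac R3=0xb0  N=1 Z=0
after  1: R0=0xa0 R1=0x93 R2=0xac R3=0x1c  N=0 Z=0
after  2: R0=0xa0 R1=0x93 R2=0x4c R3=0x1c  N=0 Z=0
after  3: R0=0xa0 R1=0x0c R2=0x4c R3=0x1c  N=0 Z=0
after  4: R0=0x28 R1=0x0c R2=0x4c R3=0x1c  N=0 Z=0
after  5: R0=0x28 R1=0xdc R2=0x4c R3=0x1c  N=1 Z=0
after  6: R0=0x28 R1=0xdc R2=0x4c R3=0xdc  N=1 Z=0
-- IRQ taken; context saved, return-PC = 7 --
mismatch: R0: reported 0x29 vs actual 0x28

BAD = R0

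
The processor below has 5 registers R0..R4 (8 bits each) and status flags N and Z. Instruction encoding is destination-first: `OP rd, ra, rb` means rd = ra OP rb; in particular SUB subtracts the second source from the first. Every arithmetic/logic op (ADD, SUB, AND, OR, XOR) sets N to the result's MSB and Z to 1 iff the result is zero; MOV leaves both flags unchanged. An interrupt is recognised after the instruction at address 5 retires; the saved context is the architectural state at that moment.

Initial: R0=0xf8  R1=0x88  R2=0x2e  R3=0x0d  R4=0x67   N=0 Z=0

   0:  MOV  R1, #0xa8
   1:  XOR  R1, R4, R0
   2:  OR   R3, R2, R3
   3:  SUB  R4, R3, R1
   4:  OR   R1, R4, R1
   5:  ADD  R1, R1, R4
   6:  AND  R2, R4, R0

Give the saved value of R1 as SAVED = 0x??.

SAVED = 0x2f

after  0: R0=0xf8 R1=0xa8 R2=0x2e R3=0x0d R4=0x67  N=0 Z=0
after  1: R0=0xf8 R1=0x9f R2=0x2e R3=0x0d R4=0x67  N=1 Z=0
after  2: R0=0xf8 R1=0x9f R2=0x2e R3=0x2f R4=0x67  N=0 Z=0
after  3: R0=0xf8 R1=0x9f R2=0x2e R3=0x2f R4=0x90  N=1 Z=0
after  4: R0=0xf8 R1=0x9f R2=0x2e R3=0x2f R4=0x90  N=1 Z=0
after  5: R0=0xf8 R1=0x2f R2=0x2e R3=0x2f R4=0x90  N=0 Z=0
-- IRQ taken; context saved, return-PC = 6 --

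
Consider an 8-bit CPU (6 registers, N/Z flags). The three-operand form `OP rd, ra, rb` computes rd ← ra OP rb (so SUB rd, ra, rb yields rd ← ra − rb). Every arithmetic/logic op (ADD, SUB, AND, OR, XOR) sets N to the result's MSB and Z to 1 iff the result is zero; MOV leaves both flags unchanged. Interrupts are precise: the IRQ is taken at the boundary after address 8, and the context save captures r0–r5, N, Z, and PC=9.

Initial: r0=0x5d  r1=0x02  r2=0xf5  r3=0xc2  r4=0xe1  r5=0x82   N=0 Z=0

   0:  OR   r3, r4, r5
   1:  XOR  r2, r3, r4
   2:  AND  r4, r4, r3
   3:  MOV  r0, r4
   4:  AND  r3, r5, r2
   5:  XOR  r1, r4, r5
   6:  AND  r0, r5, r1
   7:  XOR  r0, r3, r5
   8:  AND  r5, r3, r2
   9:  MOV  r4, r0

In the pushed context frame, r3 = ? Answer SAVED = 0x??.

after  0: r0=0x5d r1=0x02 r2=0xf5 r3=0xe3 r4=0xe1 r5=0x82  N=1 Z=0
after  1: r0=0x5d r1=0x02 r2=0x02 r3=0xe3 r4=0xe1 r5=0x82  N=0 Z=0
after  2: r0=0x5d r1=0x02 r2=0x02 r3=0xe3 r4=0xe1 r5=0x82  N=1 Z=0
after  3: r0=0xe1 r1=0x02 r2=0x02 r3=0xe3 r4=0xe1 r5=0x82  N=1 Z=0
after  4: r0=0xe1 r1=0x02 r2=0x02 r3=0x02 r4=0xe1 r5=0x82  N=0 Z=0
after  5: r0=0xe1 r1=0x63 r2=0x02 r3=0x02 r4=0xe1 r5=0x82  N=0 Z=0
after  6: r0=0x02 r1=0x63 r2=0x02 r3=0x02 r4=0xe1 r5=0x82  N=0 Z=0
after  7: r0=0x80 r1=0x63 r2=0x02 r3=0x02 r4=0xe1 r5=0x82  N=1 Z=0
after  8: r0=0x80 r1=0x63 r2=0x02 r3=0x02 r4=0xe1 r5=0x02  N=0 Z=0
-- IRQ taken; context saved, return-PC = 9 --

SAVED = 0x02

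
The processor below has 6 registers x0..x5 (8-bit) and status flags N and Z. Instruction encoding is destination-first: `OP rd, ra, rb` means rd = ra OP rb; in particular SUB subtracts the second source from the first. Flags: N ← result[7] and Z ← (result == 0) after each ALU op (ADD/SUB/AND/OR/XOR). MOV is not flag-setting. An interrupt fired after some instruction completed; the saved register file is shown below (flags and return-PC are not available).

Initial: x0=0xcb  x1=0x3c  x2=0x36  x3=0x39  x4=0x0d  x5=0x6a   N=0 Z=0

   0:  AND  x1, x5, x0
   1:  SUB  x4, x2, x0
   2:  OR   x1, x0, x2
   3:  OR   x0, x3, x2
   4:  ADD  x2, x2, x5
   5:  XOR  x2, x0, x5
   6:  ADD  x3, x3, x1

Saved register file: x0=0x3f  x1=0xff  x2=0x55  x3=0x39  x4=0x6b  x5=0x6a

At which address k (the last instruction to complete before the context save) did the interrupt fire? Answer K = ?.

K = 5

after  0: x0=0xcb x1=0x4a x2=0x36 x3=0x39 x4=0x0d x5=0x6a  N=0 Z=0
after  1: x0=0xcb x1=0x4a x2=0x36 x3=0x39 x4=0x6b x5=0x6a  N=0 Z=0
after  2: x0=0xcb x1=0xff x2=0x36 x3=0x39 x4=0x6b x5=0x6a  N=1 Z=0
after  3: x0=0x3f x1=0xff x2=0x36 x3=0x39 x4=0x6b x5=0x6a  N=0 Z=0
after  4: x0=0x3f x1=0xff x2=0xa0 x3=0x39 x4=0x6b x5=0x6a  N=1 Z=0
after  5: x0=0x3f x1=0xff x2=0x55 x3=0x39 x4=0x6b x5=0x6a  N=0 Z=0
-- IRQ taken; context saved, return-PC = 6 --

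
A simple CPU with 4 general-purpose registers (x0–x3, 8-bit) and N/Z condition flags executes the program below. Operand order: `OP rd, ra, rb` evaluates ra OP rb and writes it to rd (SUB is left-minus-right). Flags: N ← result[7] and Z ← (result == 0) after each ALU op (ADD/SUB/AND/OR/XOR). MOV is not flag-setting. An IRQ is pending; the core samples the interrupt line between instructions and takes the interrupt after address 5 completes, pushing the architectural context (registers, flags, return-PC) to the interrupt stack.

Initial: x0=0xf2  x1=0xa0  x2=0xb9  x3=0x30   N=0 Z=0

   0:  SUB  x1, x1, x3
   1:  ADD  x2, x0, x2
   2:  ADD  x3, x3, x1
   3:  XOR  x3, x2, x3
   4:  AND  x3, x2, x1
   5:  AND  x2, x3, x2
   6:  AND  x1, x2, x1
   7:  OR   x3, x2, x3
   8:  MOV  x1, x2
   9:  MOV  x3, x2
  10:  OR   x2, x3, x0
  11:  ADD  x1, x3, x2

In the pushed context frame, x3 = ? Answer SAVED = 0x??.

SAVED = 0x20

after  0: x0=0xf2 x1=0x70 x2=0xb9 x3=0x30  N=0 Z=0
after  1: x0=0xf2 x1=0x70 x2=0xab x3=0x30  N=1 Z=0
after  2: x0=0xf2 x1=0x70 x2=0xab x3=0xa0  N=1 Z=0
after  3: x0=0xf2 x1=0x70 x2=0xab x3=0x0b  N=0 Z=0
after  4: x0=0xf2 x1=0x70 x2=0xab x3=0x20  N=0 Z=0
after  5: x0=0xf2 x1=0x70 x2=0x20 x3=0x20  N=0 Z=0
-- IRQ taken; context saved, return-PC = 6 --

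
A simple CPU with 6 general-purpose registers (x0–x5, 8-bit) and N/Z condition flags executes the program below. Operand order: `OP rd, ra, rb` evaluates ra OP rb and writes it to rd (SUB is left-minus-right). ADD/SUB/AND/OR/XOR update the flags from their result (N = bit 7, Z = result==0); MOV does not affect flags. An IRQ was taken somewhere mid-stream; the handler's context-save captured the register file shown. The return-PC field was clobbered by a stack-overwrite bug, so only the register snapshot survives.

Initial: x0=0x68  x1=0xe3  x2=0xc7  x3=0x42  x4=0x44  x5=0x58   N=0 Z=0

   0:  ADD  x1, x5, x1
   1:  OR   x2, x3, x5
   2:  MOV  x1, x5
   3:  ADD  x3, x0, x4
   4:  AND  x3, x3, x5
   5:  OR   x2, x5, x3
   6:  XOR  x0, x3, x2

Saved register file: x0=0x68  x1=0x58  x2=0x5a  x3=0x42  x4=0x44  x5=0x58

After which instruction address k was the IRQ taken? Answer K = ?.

K = 2

after  0: x0=0x68 x1=0x3b x2=0xc7 x3=0x42 x4=0x44 x5=0x58  N=0 Z=0
after  1: x0=0x68 x1=0x3b x2=0x5a x3=0x42 x4=0x44 x5=0x58  N=0 Z=0
after  2: x0=0x68 x1=0x58 x2=0x5a x3=0x42 x4=0x44 x5=0x58  N=0 Z=0
-- IRQ taken; context saved, return-PC = 3 --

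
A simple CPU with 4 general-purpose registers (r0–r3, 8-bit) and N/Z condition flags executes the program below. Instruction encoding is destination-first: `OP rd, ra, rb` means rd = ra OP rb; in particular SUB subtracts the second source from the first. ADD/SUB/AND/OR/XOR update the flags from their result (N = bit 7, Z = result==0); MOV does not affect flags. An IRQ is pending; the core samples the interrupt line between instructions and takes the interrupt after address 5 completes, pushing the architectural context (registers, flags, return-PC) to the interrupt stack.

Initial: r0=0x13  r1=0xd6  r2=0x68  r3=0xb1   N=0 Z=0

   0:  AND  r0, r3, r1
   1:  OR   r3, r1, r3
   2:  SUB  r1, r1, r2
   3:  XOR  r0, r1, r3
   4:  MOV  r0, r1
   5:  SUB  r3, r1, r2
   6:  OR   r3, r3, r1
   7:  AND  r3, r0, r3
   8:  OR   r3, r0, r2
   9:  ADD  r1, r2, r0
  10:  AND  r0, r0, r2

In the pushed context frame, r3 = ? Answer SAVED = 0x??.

after  0: r0=0x90 r1=0xd6 r2=0x68 r3=0xb1  N=1 Z=0
after  1: r0=0x90 r1=0xd6 r2=0x68 r3=0xf7  N=1 Z=0
after  2: r0=0x90 r1=0x6e r2=0x68 r3=0xf7  N=0 Z=0
after  3: r0=0x99 r1=0x6e r2=0x68 r3=0xf7  N=1 Z=0
after  4: r0=0x6e r1=0x6e r2=0x68 r3=0xf7  N=1 Z=0
after  5: r0=0x6e r1=0x6e r2=0x68 r3=0x06  N=0 Z=0
-- IRQ taken; context saved, return-PC = 6 --

SAVED = 0x06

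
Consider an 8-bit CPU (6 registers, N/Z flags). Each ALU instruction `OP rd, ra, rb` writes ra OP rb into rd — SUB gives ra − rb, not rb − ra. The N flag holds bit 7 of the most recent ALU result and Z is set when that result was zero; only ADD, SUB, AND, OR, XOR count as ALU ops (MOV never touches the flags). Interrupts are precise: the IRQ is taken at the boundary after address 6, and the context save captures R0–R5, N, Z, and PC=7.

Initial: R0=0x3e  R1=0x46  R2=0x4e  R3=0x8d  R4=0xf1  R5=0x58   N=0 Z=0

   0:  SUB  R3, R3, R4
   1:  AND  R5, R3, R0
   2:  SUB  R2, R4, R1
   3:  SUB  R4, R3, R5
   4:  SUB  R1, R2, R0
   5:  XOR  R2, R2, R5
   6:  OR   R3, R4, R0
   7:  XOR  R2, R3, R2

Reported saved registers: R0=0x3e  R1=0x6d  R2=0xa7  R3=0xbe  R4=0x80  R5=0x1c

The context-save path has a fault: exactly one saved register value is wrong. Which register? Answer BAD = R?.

after  0: R0=0x3e R1=0x46 R2=0x4e R3=0x9c R4=0xf1 R5=0x58  N=1 Z=0
after  1: R0=0x3e R1=0x46 R2=0x4e R3=0x9c R4=0xf1 R5=0x1c  N=0 Z=0
after  2: R0=0x3e R1=0x46 R2=0xab R3=0x9c R4=0xf1 R5=0x1c  N=1 Z=0
after  3: R0=0x3e R1=0x46 R2=0xab R3=0x9c R4=0x80 R5=0x1c  N=1 Z=0
after  4: R0=0x3e R1=0x6d R2=0xab R3=0x9c R4=0x80 R5=0x1c  N=0 Z=0
after  5: R0=0x3e R1=0x6d R2=0xb7 R3=0x9c R4=0x80 R5=0x1c  N=1 Z=0
after  6: R0=0x3e R1=0x6d R2=0xb7 R3=0xbe R4=0x80 R5=0x1c  N=1 Z=0
-- IRQ taken; context saved, return-PC = 7 --
mismatch: R2: reported 0xa7 vs actual 0xb7

BAD = R2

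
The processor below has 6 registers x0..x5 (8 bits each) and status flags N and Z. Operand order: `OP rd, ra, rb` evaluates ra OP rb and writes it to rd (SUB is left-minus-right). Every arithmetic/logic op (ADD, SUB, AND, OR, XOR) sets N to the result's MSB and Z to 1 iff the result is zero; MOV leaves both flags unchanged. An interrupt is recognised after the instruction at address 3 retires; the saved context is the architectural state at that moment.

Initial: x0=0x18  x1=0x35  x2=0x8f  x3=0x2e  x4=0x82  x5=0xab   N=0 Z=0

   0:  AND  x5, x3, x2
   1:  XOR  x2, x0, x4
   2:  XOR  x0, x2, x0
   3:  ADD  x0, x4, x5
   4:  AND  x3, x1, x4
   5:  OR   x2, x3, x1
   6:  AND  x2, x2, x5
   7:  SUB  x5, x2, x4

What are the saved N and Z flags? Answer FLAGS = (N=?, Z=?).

FLAGS = (N=1, Z=0)

after  0: x0=0x18 x1=0x35 x2=0x8f x3=0x2e x4=0x82 x5=0x0e  N=0 Z=0
after  1: x0=0x18 x1=0x35 x2=0x9a x3=0x2e x4=0x82 x5=0x0e  N=1 Z=0
after  2: x0=0x82 x1=0x35 x2=0x9a x3=0x2e x4=0x82 x5=0x0e  N=1 Z=0
after  3: x0=0x90 x1=0x35 x2=0x9a x3=0x2e x4=0x82 x5=0x0e  N=1 Z=0
-- IRQ taken; context saved, return-PC = 4 --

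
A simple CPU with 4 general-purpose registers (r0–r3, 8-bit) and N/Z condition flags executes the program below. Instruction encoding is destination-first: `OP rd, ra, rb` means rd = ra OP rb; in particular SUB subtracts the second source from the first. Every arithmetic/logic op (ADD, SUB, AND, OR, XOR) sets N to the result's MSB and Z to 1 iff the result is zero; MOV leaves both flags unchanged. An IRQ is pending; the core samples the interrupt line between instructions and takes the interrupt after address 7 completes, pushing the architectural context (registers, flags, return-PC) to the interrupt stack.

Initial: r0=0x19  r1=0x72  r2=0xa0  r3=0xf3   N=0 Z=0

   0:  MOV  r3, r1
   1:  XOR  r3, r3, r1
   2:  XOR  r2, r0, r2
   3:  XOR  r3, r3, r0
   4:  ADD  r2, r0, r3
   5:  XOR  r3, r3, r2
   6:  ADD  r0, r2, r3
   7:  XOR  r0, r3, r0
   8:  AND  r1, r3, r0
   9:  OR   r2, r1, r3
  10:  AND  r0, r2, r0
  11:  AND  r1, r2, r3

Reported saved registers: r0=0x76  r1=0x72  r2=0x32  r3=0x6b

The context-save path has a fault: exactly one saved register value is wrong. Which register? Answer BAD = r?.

BAD = r3

after  0: r0=0x19 r1=0x72 r2=0xa0 r3=0x72  N=0 Z=0
after  1: r0=0x19 r1=0x72 r2=0xa0 r3=0x00  N=0 Z=1
after  2: r0=0x19 r1=0x72 r2=0xb9 r3=0x00  N=1 Z=0
after  3: r0=0x19 r1=0x72 r2=0xb9 r3=0x19  N=0 Z=0
after  4: r0=0x19 r1=0x72 r2=0x32 r3=0x19  N=0 Z=0
after  5: r0=0x19 r1=0x72 r2=0x32 r3=0x2b  N=0 Z=0
after  6: r0=0x5d r1=0x72 r2=0x32 r3=0x2b  N=0 Z=0
after  7: r0=0x76 r1=0x72 r2=0x32 r3=0x2b  N=0 Z=0
-- IRQ taken; context saved, return-PC = 8 --
mismatch: r3: reported 0x6b vs actual 0x2b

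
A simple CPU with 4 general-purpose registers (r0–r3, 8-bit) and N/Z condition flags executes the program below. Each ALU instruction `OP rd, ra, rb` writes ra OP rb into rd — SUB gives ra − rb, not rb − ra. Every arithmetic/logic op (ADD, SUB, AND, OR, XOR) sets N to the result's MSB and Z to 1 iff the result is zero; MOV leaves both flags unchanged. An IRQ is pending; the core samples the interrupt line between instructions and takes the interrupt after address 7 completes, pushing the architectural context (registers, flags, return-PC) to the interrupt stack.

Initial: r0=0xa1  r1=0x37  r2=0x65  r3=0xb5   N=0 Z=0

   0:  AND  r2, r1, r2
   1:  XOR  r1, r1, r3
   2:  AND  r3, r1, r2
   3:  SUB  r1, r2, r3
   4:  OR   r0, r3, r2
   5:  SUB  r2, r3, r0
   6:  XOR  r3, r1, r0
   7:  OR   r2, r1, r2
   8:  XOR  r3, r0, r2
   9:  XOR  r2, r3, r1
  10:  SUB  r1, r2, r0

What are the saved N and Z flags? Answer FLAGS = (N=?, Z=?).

FLAGS = (N=1, Z=0)

after  0: r0=0xa1 r1=0x37 r2=0x25 r3=0xb5  N=0 Z=0
after  1: r0=0xa1 r1=0x82 r2=0x25 r3=0xb5  N=1 Z=0
after  2: r0=0xa1 r1=0x82 r2=0x25 r3=0x00  N=0 Z=1
after  3: r0=0xa1 r1=0x25 r2=0x25 r3=0x00  N=0 Z=0
after  4: r0=0x25 r1=0x25 r2=0x25 r3=0x00  N=0 Z=0
after  5: r0=0x25 r1=0x25 r2=0xdb r3=0x00  N=1 Z=0
after  6: r0=0x25 r1=0x25 r2=0xdb r3=0x00  N=0 Z=1
after  7: r0=0x25 r1=0x25 r2=0xff r3=0x00  N=1 Z=0
-- IRQ taken; context saved, return-PC = 8 --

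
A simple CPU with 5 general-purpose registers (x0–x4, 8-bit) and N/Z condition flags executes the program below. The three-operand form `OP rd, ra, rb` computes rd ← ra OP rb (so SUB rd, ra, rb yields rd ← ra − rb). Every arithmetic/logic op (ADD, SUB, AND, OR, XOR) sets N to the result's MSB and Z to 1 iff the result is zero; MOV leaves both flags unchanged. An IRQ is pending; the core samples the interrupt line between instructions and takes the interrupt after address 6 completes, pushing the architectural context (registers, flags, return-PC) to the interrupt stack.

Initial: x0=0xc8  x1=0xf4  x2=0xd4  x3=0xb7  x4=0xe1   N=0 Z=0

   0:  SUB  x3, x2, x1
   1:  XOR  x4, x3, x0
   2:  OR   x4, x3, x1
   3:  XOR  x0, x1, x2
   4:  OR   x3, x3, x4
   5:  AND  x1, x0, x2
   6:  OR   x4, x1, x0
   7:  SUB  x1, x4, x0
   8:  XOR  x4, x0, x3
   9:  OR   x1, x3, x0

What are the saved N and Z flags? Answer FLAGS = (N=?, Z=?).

after  0: x0=0xc8 x1=0xf4 x2=0xd4 x3=0xe0 x4=0xe1  N=1 Z=0
after  1: x0=0xc8 x1=0xf4 x2=0xd4 x3=0xe0 x4=0x28  N=0 Z=0
after  2: x0=0xc8 x1=0xf4 x2=0xd4 x3=0xe0 x4=0xf4  N=1 Z=0
after  3: x0=0x20 x1=0xf4 x2=0xd4 x3=0xe0 x4=0xf4  N=0 Z=0
after  4: x0=0x20 x1=0xf4 x2=0xd4 x3=0xf4 x4=0xf4  N=1 Z=0
after  5: x0=0x20 x1=0x00 x2=0xd4 x3=0xf4 x4=0xf4  N=0 Z=1
after  6: x0=0x20 x1=0x00 x2=0xd4 x3=0xf4 x4=0x20  N=0 Z=0
-- IRQ taken; context saved, return-PC = 7 --

FLAGS = (N=0, Z=0)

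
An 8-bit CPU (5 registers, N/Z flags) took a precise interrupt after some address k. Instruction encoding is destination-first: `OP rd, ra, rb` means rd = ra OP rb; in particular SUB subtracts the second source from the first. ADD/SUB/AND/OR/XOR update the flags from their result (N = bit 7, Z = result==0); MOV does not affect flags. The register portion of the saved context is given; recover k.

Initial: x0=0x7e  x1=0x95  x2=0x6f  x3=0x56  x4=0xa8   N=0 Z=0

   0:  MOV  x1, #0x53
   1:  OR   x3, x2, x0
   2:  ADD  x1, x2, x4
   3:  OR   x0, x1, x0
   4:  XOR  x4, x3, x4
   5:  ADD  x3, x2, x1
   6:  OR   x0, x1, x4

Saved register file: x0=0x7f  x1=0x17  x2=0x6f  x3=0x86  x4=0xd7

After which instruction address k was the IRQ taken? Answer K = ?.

after  0: x0=0x7e x1=0x53 x2=0x6f x3=0x56 x4=0xa8  N=0 Z=0
after  1: x0=0x7e x1=0x53 x2=0x6f x3=0x7f x4=0xa8  N=0 Z=0
after  2: x0=0x7e x1=0x17 x2=0x6f x3=0x7f x4=0xa8  N=0 Z=0
after  3: x0=0x7f x1=0x17 x2=0x6f x3=0x7f x4=0xa8  N=0 Z=0
after  4: x0=0x7f x1=0x17 x2=0x6f x3=0x7f x4=0xd7  N=1 Z=0
after  5: x0=0x7f x1=0x17 x2=0x6f x3=0x86 x4=0xd7  N=1 Z=0
-- IRQ taken; context saved, return-PC = 6 --

K = 5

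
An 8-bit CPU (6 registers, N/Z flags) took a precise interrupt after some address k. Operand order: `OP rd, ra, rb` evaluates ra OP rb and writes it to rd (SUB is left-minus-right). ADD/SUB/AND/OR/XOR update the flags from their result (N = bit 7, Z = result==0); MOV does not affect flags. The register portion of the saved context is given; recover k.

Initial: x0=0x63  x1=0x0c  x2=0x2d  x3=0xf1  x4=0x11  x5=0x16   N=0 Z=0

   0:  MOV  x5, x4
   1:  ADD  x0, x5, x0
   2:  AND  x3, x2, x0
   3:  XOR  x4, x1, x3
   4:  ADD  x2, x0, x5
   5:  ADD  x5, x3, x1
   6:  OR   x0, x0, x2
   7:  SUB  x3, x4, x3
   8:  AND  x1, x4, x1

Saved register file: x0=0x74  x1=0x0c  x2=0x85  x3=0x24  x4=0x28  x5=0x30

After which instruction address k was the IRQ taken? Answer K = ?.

K = 5

after  0: x0=0x63 x1=0x0c x2=0x2d x3=0xf1 x4=0x11 x5=0x11  N=0 Z=0
after  1: x0=0x74 x1=0x0c x2=0x2d x3=0xf1 x4=0x11 x5=0x11  N=0 Z=0
after  2: x0=0x74 x1=0x0c x2=0x2d x3=0x24 x4=0x11 x5=0x11  N=0 Z=0
after  3: x0=0x74 x1=0x0c x2=0x2d x3=0x24 x4=0x28 x5=0x11  N=0 Z=0
after  4: x0=0x74 x1=0x0c x2=0x85 x3=0x24 x4=0x28 x5=0x11  N=1 Z=0
after  5: x0=0x74 x1=0x0c x2=0x85 x3=0x24 x4=0x28 x5=0x30  N=0 Z=0
-- IRQ taken; context saved, return-PC = 6 --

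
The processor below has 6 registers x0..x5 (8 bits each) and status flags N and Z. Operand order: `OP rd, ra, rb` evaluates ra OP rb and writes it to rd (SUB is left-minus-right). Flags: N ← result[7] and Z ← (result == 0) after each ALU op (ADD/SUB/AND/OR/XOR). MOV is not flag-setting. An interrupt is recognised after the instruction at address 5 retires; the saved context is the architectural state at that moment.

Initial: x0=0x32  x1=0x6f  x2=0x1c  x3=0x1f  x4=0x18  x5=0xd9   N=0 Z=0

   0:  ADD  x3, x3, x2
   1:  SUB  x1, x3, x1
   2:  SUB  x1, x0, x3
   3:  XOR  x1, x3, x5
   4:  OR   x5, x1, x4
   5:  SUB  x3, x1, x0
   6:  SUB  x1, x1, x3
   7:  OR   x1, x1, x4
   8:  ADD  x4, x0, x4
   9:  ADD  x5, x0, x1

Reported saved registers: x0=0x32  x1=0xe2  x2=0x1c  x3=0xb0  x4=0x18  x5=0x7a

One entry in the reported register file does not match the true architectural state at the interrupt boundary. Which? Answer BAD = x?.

BAD = x5

after  0: x0=0x32 x1=0x6f x2=0x1c x3=0x3b x4=0x18 x5=0xd9  N=0 Z=0
after  1: x0=0x32 x1=0xcc x2=0x1c x3=0x3b x4=0x18 x5=0xd9  N=1 Z=0
after  2: x0=0x32 x1=0xf7 x2=0x1c x3=0x3b x4=0x18 x5=0xd9  N=1 Z=0
after  3: x0=0x32 x1=0xe2 x2=0x1c x3=0x3b x4=0x18 x5=0xd9  N=1 Z=0
after  4: x0=0x32 x1=0xe2 x2=0x1c x3=0x3b x4=0x18 x5=0xfa  N=1 Z=0
after  5: x0=0x32 x1=0xe2 x2=0x1c x3=0xb0 x4=0x18 x5=0xfa  N=1 Z=0
-- IRQ taken; context saved, return-PC = 6 --
mismatch: x5: reported 0x7a vs actual 0xfa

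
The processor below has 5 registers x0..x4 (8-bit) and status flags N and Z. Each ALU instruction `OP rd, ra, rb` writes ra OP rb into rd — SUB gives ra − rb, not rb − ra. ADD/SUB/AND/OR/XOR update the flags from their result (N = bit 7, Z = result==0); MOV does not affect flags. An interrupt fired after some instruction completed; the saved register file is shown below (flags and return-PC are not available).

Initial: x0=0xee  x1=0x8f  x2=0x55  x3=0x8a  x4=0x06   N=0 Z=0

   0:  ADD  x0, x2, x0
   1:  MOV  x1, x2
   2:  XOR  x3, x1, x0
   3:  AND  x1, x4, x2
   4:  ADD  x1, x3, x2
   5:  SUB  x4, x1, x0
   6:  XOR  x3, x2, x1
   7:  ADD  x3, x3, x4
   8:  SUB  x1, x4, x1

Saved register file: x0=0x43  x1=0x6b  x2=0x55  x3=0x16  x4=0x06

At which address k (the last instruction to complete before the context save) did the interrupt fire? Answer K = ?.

K = 4

after  0: x0=0x43 x1=0x8f x2=0x55 x3=0x8a x4=0x06  N=0 Z=0
after  1: x0=0x43 x1=0x55 x2=0x55 x3=0x8a x4=0x06  N=0 Z=0
after  2: x0=0x43 x1=0x55 x2=0x55 x3=0x16 x4=0x06  N=0 Z=0
after  3: x0=0x43 x1=0x04 x2=0x55 x3=0x16 x4=0x06  N=0 Z=0
after  4: x0=0x43 x1=0x6b x2=0x55 x3=0x16 x4=0x06  N=0 Z=0
-- IRQ taken; context saved, return-PC = 5 --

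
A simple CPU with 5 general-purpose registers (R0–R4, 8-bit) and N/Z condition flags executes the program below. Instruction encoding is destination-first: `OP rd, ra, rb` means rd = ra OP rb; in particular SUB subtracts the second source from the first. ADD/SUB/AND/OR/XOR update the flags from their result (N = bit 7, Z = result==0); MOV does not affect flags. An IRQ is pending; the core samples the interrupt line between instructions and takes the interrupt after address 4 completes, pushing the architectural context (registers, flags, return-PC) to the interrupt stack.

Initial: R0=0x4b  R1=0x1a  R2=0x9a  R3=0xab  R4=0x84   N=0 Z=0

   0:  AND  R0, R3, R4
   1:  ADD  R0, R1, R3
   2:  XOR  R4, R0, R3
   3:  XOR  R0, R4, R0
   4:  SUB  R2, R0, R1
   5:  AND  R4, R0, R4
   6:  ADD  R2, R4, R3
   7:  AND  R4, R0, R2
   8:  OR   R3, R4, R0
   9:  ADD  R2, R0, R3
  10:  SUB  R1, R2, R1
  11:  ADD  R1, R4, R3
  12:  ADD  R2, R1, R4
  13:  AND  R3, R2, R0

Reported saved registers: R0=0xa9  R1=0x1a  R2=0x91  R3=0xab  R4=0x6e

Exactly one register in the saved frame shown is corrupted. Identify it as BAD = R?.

after  0: R0=0x80 R1=0x1a R2=0x9a R3=0xab R4=0x84  N=1 Z=0
after  1: R0=0xc5 R1=0x1a R2=0x9a R3=0xab R4=0x84  N=1 Z=0
after  2: R0=0xc5 R1=0x1a R2=0x9a R3=0xab R4=0x6e  N=0 Z=0
after  3: R0=0xab R1=0x1a R2=0x9a R3=0xab R4=0x6e  N=1 Z=0
after  4: R0=0xab R1=0x1a R2=0x91 R3=0xab R4=0x6e  N=1 Z=0
-- IRQ taken; context saved, return-PC = 5 --
mismatch: R0: reported 0xa9 vs actual 0xab

BAD = R0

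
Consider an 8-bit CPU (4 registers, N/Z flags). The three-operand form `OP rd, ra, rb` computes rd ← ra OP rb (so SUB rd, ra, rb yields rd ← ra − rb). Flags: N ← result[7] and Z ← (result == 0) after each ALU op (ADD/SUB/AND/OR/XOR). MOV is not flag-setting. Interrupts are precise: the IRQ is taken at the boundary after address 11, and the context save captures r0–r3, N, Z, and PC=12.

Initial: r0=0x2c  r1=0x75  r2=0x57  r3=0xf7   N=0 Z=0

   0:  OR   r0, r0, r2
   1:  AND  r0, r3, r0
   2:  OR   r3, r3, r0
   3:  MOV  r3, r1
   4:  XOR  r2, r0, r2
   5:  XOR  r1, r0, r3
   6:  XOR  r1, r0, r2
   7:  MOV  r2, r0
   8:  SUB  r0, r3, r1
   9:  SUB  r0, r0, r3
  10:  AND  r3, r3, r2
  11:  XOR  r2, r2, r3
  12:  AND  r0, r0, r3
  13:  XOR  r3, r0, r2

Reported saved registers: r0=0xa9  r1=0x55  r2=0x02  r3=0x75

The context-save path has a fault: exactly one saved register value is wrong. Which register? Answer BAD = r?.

BAD = r1

after  0: r0=0x7f r1=0x75 r2=0x57 r3=0xf7  N=0 Z=0
after  1: r0=0x77 r1=0x75 r2=0x57 r3=0xf7  N=0 Z=0
after  2: r0=0x77 r1=0x75 r2=0x57 r3=0xf7  N=1 Z=0
after  3: r0=0x77 r1=0x75 r2=0x57 r3=0x75  N=1 Z=0
after  4: r0=0x77 r1=0x75 r2=0x20 r3=0x75  N=0 Z=0
after  5: r0=0x77 r1=0x02 r2=0x20 r3=0x75  N=0 Z=0
after  6: r0=0x77 r1=0x57 r2=0x20 r3=0x75  N=0 Z=0
after  7: r0=0x77 r1=0x57 r2=0x77 r3=0x75  N=0 Z=0
after  8: r0=0x1e r1=0x57 r2=0x77 r3=0x75  N=0 Z=0
after  9: r0=0xa9 r1=0x57 r2=0x77 r3=0x75  N=1 Z=0
after 10: r0=0xa9 r1=0x57 r2=0x77 r3=0x75  N=0 Z=0
after 11: r0=0xa9 r1=0x57 r2=0x02 r3=0x75  N=0 Z=0
-- IRQ taken; context saved, return-PC = 12 --
mismatch: r1: reported 0x55 vs actual 0x57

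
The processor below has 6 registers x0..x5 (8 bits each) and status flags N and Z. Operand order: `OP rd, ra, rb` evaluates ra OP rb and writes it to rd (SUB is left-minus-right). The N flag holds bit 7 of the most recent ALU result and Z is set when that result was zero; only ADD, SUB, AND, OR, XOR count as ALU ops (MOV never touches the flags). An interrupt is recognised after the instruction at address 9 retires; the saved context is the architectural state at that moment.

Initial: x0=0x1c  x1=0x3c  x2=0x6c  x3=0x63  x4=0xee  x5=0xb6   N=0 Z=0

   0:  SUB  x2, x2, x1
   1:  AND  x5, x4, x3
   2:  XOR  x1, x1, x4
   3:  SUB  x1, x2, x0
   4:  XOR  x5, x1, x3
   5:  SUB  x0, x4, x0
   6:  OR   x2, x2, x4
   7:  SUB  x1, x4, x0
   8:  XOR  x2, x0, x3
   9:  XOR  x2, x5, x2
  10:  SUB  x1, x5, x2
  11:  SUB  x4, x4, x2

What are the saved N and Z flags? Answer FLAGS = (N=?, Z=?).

FLAGS = (N=1, Z=0)

after  0: x0=0x1c x1=0x3c x2=0x30 x3=0x63 x4=0xee x5=0xb6  N=0 Z=0
after  1: x0=0x1c x1=0x3c x2=0x30 x3=0x63 x4=0xee x5=0x62  N=0 Z=0
after  2: x0=0x1c x1=0xd2 x2=0x30 x3=0x63 x4=0xee x5=0x62  N=1 Z=0
after  3: x0=0x1c x1=0x14 x2=0x30 x3=0x63 x4=0xee x5=0x62  N=0 Z=0
after  4: x0=0x1c x1=0x14 x2=0x30 x3=0x63 x4=0xee x5=0x77  N=0 Z=0
after  5: x0=0xd2 x1=0x14 x2=0x30 x3=0x63 x4=0xee x5=0x77  N=1 Z=0
after  6: x0=0xd2 x1=0x14 x2=0xfe x3=0x63 x4=0xee x5=0x77  N=1 Z=0
after  7: x0=0xd2 x1=0x1c x2=0xfe x3=0x63 x4=0xee x5=0x77  N=0 Z=0
after  8: x0=0xd2 x1=0x1c x2=0xb1 x3=0x63 x4=0xee x5=0x77  N=1 Z=0
after  9: x0=0xd2 x1=0x1c x2=0xc6 x3=0x63 x4=0xee x5=0x77  N=1 Z=0
-- IRQ taken; context saved, return-PC = 10 --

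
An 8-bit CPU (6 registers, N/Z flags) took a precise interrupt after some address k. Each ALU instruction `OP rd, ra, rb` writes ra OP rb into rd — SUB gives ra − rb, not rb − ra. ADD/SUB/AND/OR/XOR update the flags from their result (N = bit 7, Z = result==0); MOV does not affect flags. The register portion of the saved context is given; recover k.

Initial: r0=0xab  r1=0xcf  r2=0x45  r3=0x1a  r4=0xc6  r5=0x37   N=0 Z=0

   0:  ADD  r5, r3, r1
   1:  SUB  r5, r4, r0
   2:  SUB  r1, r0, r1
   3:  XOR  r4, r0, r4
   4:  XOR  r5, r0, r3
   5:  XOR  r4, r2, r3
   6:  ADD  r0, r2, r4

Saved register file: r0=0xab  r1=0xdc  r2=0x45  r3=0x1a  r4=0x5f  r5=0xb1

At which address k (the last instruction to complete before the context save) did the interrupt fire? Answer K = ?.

after  0: r0=0xab r1=0xcf r2=0x45 r3=0x1a r4=0xc6 r5=0xe9  N=1 Z=0
after  1: r0=0xab r1=0xcf r2=0x45 r3=0x1a r4=0xc6 r5=0x1b  N=0 Z=0
after  2: r0=0xab r1=0xdc r2=0x45 r3=0x1a r4=0xc6 r5=0x1b  N=1 Z=0
after  3: r0=0xab r1=0xdc r2=0x45 r3=0x1a r4=0x6d r5=0x1b  N=0 Z=0
after  4: r0=0xab r1=0xdc r2=0x45 r3=0x1a r4=0x6d r5=0xb1  N=1 Z=0
after  5: r0=0xab r1=0xdc r2=0x45 r3=0x1a r4=0x5f r5=0xb1  N=0 Z=0
-- IRQ taken; context saved, return-PC = 6 --

K = 5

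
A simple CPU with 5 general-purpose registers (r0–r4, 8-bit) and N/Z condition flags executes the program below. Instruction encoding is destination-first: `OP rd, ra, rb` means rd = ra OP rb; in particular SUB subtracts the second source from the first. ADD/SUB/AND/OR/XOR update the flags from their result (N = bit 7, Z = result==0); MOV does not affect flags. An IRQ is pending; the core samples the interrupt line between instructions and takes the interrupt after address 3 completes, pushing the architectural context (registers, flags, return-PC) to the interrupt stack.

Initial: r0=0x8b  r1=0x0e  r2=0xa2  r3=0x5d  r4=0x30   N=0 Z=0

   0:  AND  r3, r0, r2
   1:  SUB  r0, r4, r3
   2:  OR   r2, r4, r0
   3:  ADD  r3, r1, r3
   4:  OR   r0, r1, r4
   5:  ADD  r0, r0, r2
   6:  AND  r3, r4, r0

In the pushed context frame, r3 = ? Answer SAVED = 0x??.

SAVED = 0x90

after  0: r0=0x8b r1=0x0e r2=0xa2 r3=0x82 r4=0x30  N=1 Z=0
after  1: r0=0xae r1=0x0e r2=0xa2 r3=0x82 r4=0x30  N=1 Z=0
after  2: r0=0xae r1=0x0e r2=0xbe r3=0x82 r4=0x30  N=1 Z=0
after  3: r0=0xae r1=0x0e r2=0xbe r3=0x90 r4=0x30  N=1 Z=0
-- IRQ taken; context saved, return-PC = 4 --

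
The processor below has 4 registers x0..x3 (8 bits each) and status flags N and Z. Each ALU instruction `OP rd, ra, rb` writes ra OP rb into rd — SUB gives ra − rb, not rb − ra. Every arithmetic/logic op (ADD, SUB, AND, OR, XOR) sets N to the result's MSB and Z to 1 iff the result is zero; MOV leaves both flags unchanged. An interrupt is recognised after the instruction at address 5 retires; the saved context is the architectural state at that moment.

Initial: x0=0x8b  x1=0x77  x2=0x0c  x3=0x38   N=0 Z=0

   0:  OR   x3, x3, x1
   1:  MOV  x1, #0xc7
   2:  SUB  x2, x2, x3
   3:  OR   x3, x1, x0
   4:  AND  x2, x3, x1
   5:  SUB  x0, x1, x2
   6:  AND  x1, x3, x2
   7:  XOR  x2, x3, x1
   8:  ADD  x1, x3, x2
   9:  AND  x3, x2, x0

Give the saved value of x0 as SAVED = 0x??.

after  0: x0=0x8b x1=0x77 x2=0x0c x3=0x7f  N=0 Z=0
after  1: x0=0x8b x1=0xc7 x2=0x0c x3=0x7f  N=0 Z=0
after  2: x0=0x8b x1=0xc7 x2=0x8d x3=0x7f  N=1 Z=0
after  3: x0=0x8b x1=0xc7 x2=0x8d x3=0xcf  N=1 Z=0
after  4: x0=0x8b x1=0xc7 x2=0xc7 x3=0xcf  N=1 Z=0
after  5: x0=0x00 x1=0xc7 x2=0xc7 x3=0xcf  N=0 Z=1
-- IRQ taken; context saved, return-PC = 6 --

SAVED = 0x00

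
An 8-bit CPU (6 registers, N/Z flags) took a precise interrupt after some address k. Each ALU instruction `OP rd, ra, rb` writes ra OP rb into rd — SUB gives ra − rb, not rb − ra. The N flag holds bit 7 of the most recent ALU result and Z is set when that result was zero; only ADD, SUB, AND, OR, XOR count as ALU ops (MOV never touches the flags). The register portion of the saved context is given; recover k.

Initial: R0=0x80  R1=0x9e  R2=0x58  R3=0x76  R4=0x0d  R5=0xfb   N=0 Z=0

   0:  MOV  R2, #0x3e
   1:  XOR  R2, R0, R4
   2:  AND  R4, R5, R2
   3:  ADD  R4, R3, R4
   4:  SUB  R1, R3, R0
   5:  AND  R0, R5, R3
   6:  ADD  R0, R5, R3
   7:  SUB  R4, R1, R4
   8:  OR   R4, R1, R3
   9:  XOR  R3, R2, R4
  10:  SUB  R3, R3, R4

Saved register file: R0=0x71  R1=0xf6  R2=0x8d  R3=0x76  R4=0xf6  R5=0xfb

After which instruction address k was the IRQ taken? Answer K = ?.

K = 8

after  0: R0=0x80 R1=0x9e R2=0x3e R3=0x76 R4=0x0d R5=0xfb  N=0 Z=0
after  1: R0=0x80 R1=0x9e R2=0x8d R3=0x76 R4=0x0d R5=0xfb  N=1 Z=0
after  2: R0=0x80 R1=0x9e R2=0x8d R3=0x76 R4=0x89 R5=0xfb  N=1 Z=0
after  3: R0=0x80 R1=0x9e R2=0x8d R3=0x76 R4=0xff R5=0xfb  N=1 Z=0
after  4: R0=0x80 R1=0xf6 R2=0x8d R3=0x76 R4=0xff R5=0xfb  N=1 Z=0
after  5: R0=0x72 R1=0xf6 R2=0x8d R3=0x76 R4=0xff R5=0xfb  N=0 Z=0
after  6: R0=0x71 R1=0xf6 R2=0x8d R3=0x76 R4=0xff R5=0xfb  N=0 Z=0
after  7: R0=0x71 R1=0xf6 R2=0x8d R3=0x76 R4=0xf7 R5=0xfb  N=1 Z=0
after  8: R0=0x71 R1=0xf6 R2=0x8d R3=0x76 R4=0xf6 R5=0xfb  N=1 Z=0
-- IRQ taken; context saved, return-PC = 9 --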